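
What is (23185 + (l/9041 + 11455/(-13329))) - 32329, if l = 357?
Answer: -1102019285618/120507489 ≈ -9144.8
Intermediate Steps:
(23185 + (l/9041 + 11455/(-13329))) - 32329 = (23185 + (357/9041 + 11455/(-13329))) - 32329 = (23185 + (357*(1/9041) + 11455*(-1/13329))) - 32329 = (23185 + (357/9041 - 11455/13329)) - 32329 = (23185 - 98806202/120507489) - 32329 = 2793867326263/120507489 - 32329 = -1102019285618/120507489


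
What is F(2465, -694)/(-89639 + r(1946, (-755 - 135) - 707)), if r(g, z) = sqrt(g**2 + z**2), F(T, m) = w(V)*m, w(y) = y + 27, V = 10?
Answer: 1150875121/4014406498 + 64195*sqrt(253493)/4014406498 ≈ 0.29474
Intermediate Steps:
w(y) = 27 + y
F(T, m) = 37*m (F(T, m) = (27 + 10)*m = 37*m)
F(2465, -694)/(-89639 + r(1946, (-755 - 135) - 707)) = (37*(-694))/(-89639 + sqrt(1946**2 + ((-755 - 135) - 707)**2)) = -25678/(-89639 + sqrt(3786916 + (-890 - 707)**2)) = -25678/(-89639 + sqrt(3786916 + (-1597)**2)) = -25678/(-89639 + sqrt(3786916 + 2550409)) = -25678/(-89639 + sqrt(6337325)) = -25678/(-89639 + 5*sqrt(253493))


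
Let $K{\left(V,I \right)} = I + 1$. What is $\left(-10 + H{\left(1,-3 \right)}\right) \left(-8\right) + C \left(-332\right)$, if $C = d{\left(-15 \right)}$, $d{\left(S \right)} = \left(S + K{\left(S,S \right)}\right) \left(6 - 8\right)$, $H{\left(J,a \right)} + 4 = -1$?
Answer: $-19136$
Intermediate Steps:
$K{\left(V,I \right)} = 1 + I$
$H{\left(J,a \right)} = -5$ ($H{\left(J,a \right)} = -4 - 1 = -5$)
$d{\left(S \right)} = -2 - 4 S$ ($d{\left(S \right)} = \left(S + \left(1 + S\right)\right) \left(6 - 8\right) = \left(1 + 2 S\right) \left(-2\right) = -2 - 4 S$)
$C = 58$ ($C = -2 - -60 = -2 + 60 = 58$)
$\left(-10 + H{\left(1,-3 \right)}\right) \left(-8\right) + C \left(-332\right) = \left(-10 - 5\right) \left(-8\right) + 58 \left(-332\right) = \left(-15\right) \left(-8\right) - 19256 = 120 - 19256 = -19136$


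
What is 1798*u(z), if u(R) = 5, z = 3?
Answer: 8990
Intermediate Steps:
1798*u(z) = 1798*5 = 8990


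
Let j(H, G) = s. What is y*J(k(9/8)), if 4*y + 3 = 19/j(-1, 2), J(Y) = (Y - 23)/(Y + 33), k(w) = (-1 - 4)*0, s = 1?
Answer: -92/33 ≈ -2.7879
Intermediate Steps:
j(H, G) = 1
k(w) = 0 (k(w) = -5*0 = 0)
J(Y) = (-23 + Y)/(33 + Y)
y = 4 (y = -¾ + (19/1)/4 = -¾ + (19*1)/4 = -¾ + (¼)*19 = -¾ + 19/4 = 4)
y*J(k(9/8)) = 4*((-23 + 0)/(33 + 0)) = 4*(-23/33) = -92/33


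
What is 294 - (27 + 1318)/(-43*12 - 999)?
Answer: 89351/303 ≈ 294.89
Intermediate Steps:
294 - (27 + 1318)/(-43*12 - 999) = 294 - 1345/(-516 - 999) = 294 - 1345/(-1515) = 294 - 1345*(-1)/1515 = 294 - 1*(-269/303) = 294 + 269/303 = 89351/303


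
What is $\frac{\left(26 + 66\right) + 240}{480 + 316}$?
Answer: $\frac{83}{199} \approx 0.41709$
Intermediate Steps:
$\frac{\left(26 + 66\right) + 240}{480 + 316} = \frac{92 + 240}{796} = 332 \cdot \frac{1}{796} = \frac{83}{199}$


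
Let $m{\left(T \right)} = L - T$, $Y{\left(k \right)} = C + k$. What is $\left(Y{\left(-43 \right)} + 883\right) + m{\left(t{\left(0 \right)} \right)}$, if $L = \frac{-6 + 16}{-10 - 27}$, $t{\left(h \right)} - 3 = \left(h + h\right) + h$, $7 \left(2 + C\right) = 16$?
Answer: $\frac{216787}{259} \approx 837.02$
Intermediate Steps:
$C = \frac{2}{7}$ ($C = -2 + \frac{1}{7} \cdot 16 = -2 + \frac{16}{7} = \frac{2}{7} \approx 0.28571$)
$t{\left(h \right)} = 3 + 3 h$ ($t{\left(h \right)} = 3 + \left(\left(h + h\right) + h\right) = 3 + \left(2 h + h\right) = 3 + 3 h$)
$Y{\left(k \right)} = \frac{2}{7} + k$
$L = - \frac{10}{37}$ ($L = \frac{10}{-37} = 10 \left(- \frac{1}{37}\right) = - \frac{10}{37} \approx -0.27027$)
$m{\left(T \right)} = - \frac{10}{37} - T$
$\left(Y{\left(-43 \right)} + 883\right) + m{\left(t{\left(0 \right)} \right)} = \left(\left(\frac{2}{7} - 43\right) + 883\right) - \left(\frac{121}{37} + 0\right) = \left(- \frac{299}{7} + 883\right) - \frac{121}{37} = \frac{5882}{7} - \frac{121}{37} = \frac{216787}{259}$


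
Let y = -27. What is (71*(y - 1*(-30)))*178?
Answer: 37914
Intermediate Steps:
(71*(y - 1*(-30)))*178 = (71*(-27 - 1*(-30)))*178 = (71*(-27 + 30))*178 = (71*3)*178 = 213*178 = 37914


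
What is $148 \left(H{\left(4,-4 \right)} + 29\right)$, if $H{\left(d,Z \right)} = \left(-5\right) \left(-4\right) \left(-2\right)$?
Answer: $-1628$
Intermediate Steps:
$H{\left(d,Z \right)} = -40$ ($H{\left(d,Z \right)} = 20 \left(-2\right) = -40$)
$148 \left(H{\left(4,-4 \right)} + 29\right) = 148 \left(-40 + 29\right) = 148 \left(-11\right) = -1628$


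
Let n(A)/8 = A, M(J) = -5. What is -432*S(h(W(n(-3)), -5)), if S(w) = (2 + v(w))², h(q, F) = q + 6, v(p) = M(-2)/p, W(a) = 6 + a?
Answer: -2523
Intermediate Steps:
n(A) = 8*A
v(p) = -5/p
h(q, F) = 6 + q
S(w) = (2 - 5/w)²
-432*S(h(W(n(-3)), -5)) = -432*(-5 + 2*(6 + (6 + 8*(-3))))²/(6 + (6 + 8*(-3)))² = -432*(-5 + 2*(6 + (6 - 24)))²/(6 + (6 - 24))² = -432*(-5 + 2*(6 - 18))²/(6 - 18)² = -432*(-5 + 2*(-12))²/(-12)² = -3*(-5 - 24)² = -3*(-29)² = -3*841 = -432*841/144 = -2523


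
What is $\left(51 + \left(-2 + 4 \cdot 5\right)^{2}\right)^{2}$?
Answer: $140625$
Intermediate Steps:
$\left(51 + \left(-2 + 4 \cdot 5\right)^{2}\right)^{2} = \left(51 + \left(-2 + 20\right)^{2}\right)^{2} = \left(51 + 18^{2}\right)^{2} = \left(51 + 324\right)^{2} = 375^{2} = 140625$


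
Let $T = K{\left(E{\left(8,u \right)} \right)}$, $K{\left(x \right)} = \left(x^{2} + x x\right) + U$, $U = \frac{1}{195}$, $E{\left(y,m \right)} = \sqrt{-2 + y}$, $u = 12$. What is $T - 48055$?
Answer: $- \frac{9368384}{195} \approx -48043.0$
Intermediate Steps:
$U = \frac{1}{195} \approx 0.0051282$
$K{\left(x \right)} = \frac{1}{195} + 2 x^{2}$ ($K{\left(x \right)} = \left(x^{2} + x x\right) + \frac{1}{195} = \left(x^{2} + x^{2}\right) + \frac{1}{195} = 2 x^{2} + \frac{1}{195} = \frac{1}{195} + 2 x^{2}$)
$T = \frac{2341}{195}$ ($T = \frac{1}{195} + 2 \left(\sqrt{-2 + 8}\right)^{2} = \frac{1}{195} + 2 \left(\sqrt{6}\right)^{2} = \frac{1}{195} + 2 \cdot 6 = \frac{1}{195} + 12 = \frac{2341}{195} \approx 12.005$)
$T - 48055 = \frac{2341}{195} - 48055 = - \frac{9368384}{195}$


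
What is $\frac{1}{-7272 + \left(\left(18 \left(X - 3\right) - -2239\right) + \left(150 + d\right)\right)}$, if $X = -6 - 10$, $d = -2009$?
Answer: $- \frac{1}{7234} \approx -0.00013824$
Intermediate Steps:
$X = -16$
$\frac{1}{-7272 + \left(\left(18 \left(X - 3\right) - -2239\right) + \left(150 + d\right)\right)} = \frac{1}{-7272 + \left(\left(18 \left(-16 - 3\right) - -2239\right) + \left(150 - 2009\right)\right)} = \frac{1}{-7272 + \left(\left(18 \left(-19\right) + 2239\right) - 1859\right)} = \frac{1}{-7272 + \left(\left(-342 + 2239\right) - 1859\right)} = \frac{1}{-7272 + \left(1897 - 1859\right)} = \frac{1}{-7272 + 38} = \frac{1}{-7234} = - \frac{1}{7234}$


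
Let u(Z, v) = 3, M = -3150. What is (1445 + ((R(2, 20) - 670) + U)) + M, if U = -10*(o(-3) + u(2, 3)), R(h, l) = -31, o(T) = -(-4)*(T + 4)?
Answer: -2476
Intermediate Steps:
o(T) = 16 + 4*T (o(T) = -(-4)*(4 + T) = -(-16 - 4*T) = 16 + 4*T)
U = -70 (U = -10*((16 + 4*(-3)) + 3) = -10*((16 - 12) + 3) = -10*(4 + 3) = -10*7 = -70)
(1445 + ((R(2, 20) - 670) + U)) + M = (1445 + ((-31 - 670) - 70)) - 3150 = (1445 + (-701 - 70)) - 3150 = (1445 - 771) - 3150 = 674 - 3150 = -2476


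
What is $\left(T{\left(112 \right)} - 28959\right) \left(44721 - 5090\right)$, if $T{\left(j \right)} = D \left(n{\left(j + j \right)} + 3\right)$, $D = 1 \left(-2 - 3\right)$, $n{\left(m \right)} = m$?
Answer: $-1192655314$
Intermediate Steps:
$D = -5$ ($D = 1 \left(-5\right) = -5$)
$T{\left(j \right)} = -15 - 10 j$ ($T{\left(j \right)} = - 5 \left(\left(j + j\right) + 3\right) = - 5 \left(2 j + 3\right) = - 5 \left(3 + 2 j\right) = -15 - 10 j$)
$\left(T{\left(112 \right)} - 28959\right) \left(44721 - 5090\right) = \left(\left(-15 - 1120\right) - 28959\right) \left(44721 - 5090\right) = \left(\left(-15 - 1120\right) - 28959\right) 39631 = \left(-1135 - 28959\right) 39631 = \left(-30094\right) 39631 = -1192655314$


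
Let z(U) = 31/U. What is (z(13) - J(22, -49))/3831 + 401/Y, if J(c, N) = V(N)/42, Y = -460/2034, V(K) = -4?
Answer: -426520555361/240548490 ≈ -1773.1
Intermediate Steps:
Y = -230/1017 (Y = -460*1/2034 = -230/1017 ≈ -0.22616)
J(c, N) = -2/21 (J(c, N) = -4/42 = -4*1/42 = -2/21)
(z(13) - J(22, -49))/3831 + 401/Y = (31/13 - 1*(-2/21))/3831 + 401/(-230/1017) = (31*(1/13) + 2/21)*(1/3831) + 401*(-1017/230) = (31/13 + 2/21)*(1/3831) - 407817/230 = (677/273)*(1/3831) - 407817/230 = 677/1045863 - 407817/230 = -426520555361/240548490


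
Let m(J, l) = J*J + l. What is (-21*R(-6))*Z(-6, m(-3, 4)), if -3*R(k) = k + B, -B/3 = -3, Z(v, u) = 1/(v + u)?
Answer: 3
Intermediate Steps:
m(J, l) = l + J**2 (m(J, l) = J**2 + l = l + J**2)
Z(v, u) = 1/(u + v)
B = 9 (B = -3*(-3) = 9)
R(k) = -3 - k/3 (R(k) = -(k + 9)/3 = -(9 + k)/3 = -3 - k/3)
(-21*R(-6))*Z(-6, m(-3, 4)) = (-21*(-3 - 1/3*(-6)))/((4 + (-3)**2) - 6) = (-21*(-3 + 2))/((4 + 9) - 6) = (-21*(-1))/(13 - 6) = 21/7 = 21*(1/7) = 3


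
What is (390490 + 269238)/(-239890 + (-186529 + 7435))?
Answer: -82466/52373 ≈ -1.5746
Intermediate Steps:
(390490 + 269238)/(-239890 + (-186529 + 7435)) = 659728/(-239890 - 179094) = 659728/(-418984) = 659728*(-1/418984) = -82466/52373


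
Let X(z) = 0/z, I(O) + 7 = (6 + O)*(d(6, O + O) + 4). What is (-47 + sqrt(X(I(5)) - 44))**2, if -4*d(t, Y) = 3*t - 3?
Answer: 2165 - 188*I*sqrt(11) ≈ 2165.0 - 623.53*I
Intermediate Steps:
d(t, Y) = 3/4 - 3*t/4 (d(t, Y) = -(3*t - 3)/4 = -(-3 + 3*t)/4 = 3/4 - 3*t/4)
I(O) = -11/2 + O/4 (I(O) = -7 + (6 + O)*((3/4 - 3/4*6) + 4) = -7 + (6 + O)*((3/4 - 9/2) + 4) = -7 + (6 + O)*(-15/4 + 4) = -7 + (6 + O)*(1/4) = -7 + (3/2 + O/4) = -11/2 + O/4)
X(z) = 0
(-47 + sqrt(X(I(5)) - 44))**2 = (-47 + sqrt(0 - 44))**2 = (-47 + sqrt(-44))**2 = (-47 + 2*I*sqrt(11))**2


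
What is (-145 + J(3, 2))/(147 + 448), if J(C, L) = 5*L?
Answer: -27/119 ≈ -0.22689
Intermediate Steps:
(-145 + J(3, 2))/(147 + 448) = (-145 + 5*2)/(147 + 448) = (-145 + 10)/595 = -135*1/595 = -27/119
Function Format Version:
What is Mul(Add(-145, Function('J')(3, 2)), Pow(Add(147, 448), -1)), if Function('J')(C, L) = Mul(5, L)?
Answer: Rational(-27, 119) ≈ -0.22689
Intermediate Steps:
Mul(Add(-145, Function('J')(3, 2)), Pow(Add(147, 448), -1)) = Mul(Add(-145, Mul(5, 2)), Pow(Add(147, 448), -1)) = Mul(Add(-145, 10), Pow(595, -1)) = Mul(-135, Rational(1, 595)) = Rational(-27, 119)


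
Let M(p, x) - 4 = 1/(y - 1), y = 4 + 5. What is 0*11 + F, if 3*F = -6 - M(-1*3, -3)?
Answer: -27/8 ≈ -3.3750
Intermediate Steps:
y = 9
M(p, x) = 33/8 (M(p, x) = 4 + 1/(9 - 1) = 4 + 1/8 = 33/8)
F = -27/8 (F = (-6 - 1*33/8)/3 = (-6 - 33/8)/3 = (1/3)*(-81/8) = -27/8 ≈ -3.3750)
0*11 + F = 0*11 - 27/8 = 0 - 27/8 = -27/8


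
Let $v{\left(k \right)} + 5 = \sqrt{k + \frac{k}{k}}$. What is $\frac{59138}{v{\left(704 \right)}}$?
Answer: $\frac{29569}{68} + \frac{29569 \sqrt{705}}{340} \approx 2744.0$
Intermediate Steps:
$v{\left(k \right)} = -5 + \sqrt{1 + k}$ ($v{\left(k \right)} = -5 + \sqrt{k + \frac{k}{k}} = -5 + \sqrt{k + 1} = -5 + \sqrt{1 + k}$)
$\frac{59138}{v{\left(704 \right)}} = \frac{59138}{-5 + \sqrt{1 + 704}} = \frac{59138}{-5 + \sqrt{705}}$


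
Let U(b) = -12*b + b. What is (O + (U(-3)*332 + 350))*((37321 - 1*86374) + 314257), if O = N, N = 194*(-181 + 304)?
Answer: 9326694272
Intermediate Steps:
N = 23862 (N = 194*123 = 23862)
U(b) = -11*b
O = 23862
(O + (U(-3)*332 + 350))*((37321 - 1*86374) + 314257) = (23862 + (-11*(-3)*332 + 350))*((37321 - 1*86374) + 314257) = (23862 + (33*332 + 350))*((37321 - 86374) + 314257) = (23862 + (10956 + 350))*(-49053 + 314257) = (23862 + 11306)*265204 = 35168*265204 = 9326694272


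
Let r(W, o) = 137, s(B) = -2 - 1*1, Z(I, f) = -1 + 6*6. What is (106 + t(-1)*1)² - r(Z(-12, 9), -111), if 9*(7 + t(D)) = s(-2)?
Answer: 86383/9 ≈ 9598.1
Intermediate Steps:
Z(I, f) = 35 (Z(I, f) = -1 + 36 = 35)
s(B) = -3 (s(B) = -2 - 1 = -3)
t(D) = -22/3 (t(D) = -7 + (⅑)*(-3) = -7 - ⅓ = -22/3)
(106 + t(-1)*1)² - r(Z(-12, 9), -111) = (106 - 22/3*1)² - 1*137 = (106 - 22/3)² - 137 = (296/3)² - 137 = 87616/9 - 137 = 86383/9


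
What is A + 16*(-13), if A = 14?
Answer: -194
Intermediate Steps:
A + 16*(-13) = 14 + 16*(-13) = 14 - 208 = -194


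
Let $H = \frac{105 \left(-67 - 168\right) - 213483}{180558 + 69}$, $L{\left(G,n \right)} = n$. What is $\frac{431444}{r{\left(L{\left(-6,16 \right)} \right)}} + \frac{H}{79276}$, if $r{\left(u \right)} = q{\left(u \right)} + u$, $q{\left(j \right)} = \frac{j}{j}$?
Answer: $\frac{1029668865295067}{40571593814} \approx 25379.0$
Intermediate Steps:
$q{\left(j \right)} = 1$
$r{\left(u \right)} = 1 + u$
$H = - \frac{79386}{60209}$ ($H = \frac{105 \left(-235\right) - 213483}{180627} = \left(-24675 - 213483\right) \frac{1}{180627} = \left(-238158\right) \frac{1}{180627} = - \frac{79386}{60209} \approx -1.3185$)
$\frac{431444}{r{\left(L{\left(-6,16 \right)} \right)}} + \frac{H}{79276} = \frac{431444}{1 + 16} - \frac{79386}{60209 \cdot 79276} = \frac{431444}{17} - \frac{39693}{2386564342} = \frac{1029668865295067}{40571593814}$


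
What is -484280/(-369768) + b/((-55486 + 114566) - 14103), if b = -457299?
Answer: -18414134384/2078881917 ≈ -8.8577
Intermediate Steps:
-484280/(-369768) + b/((-55486 + 114566) - 14103) = -484280/(-369768) - 457299/((-55486 + 114566) - 14103) = -484280*(-1/369768) - 457299/(59080 - 14103) = 60535/46221 - 457299/44977 = -18414134384/2078881917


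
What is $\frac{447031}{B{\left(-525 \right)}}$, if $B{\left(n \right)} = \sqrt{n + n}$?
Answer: $- \frac{447031 i \sqrt{42}}{210} \approx - 13796.0 i$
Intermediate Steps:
$B{\left(n \right)} = \sqrt{2} \sqrt{n}$ ($B{\left(n \right)} = \sqrt{2 n} = \sqrt{2} \sqrt{n}$)
$\frac{447031}{B{\left(-525 \right)}} = \frac{447031}{\sqrt{2} \sqrt{-525}} = \frac{447031}{\sqrt{2} \cdot 5 i \sqrt{21}} = \frac{447031}{5 i \sqrt{42}} = 447031 \left(- \frac{i \sqrt{42}}{210}\right) = - \frac{447031 i \sqrt{42}}{210}$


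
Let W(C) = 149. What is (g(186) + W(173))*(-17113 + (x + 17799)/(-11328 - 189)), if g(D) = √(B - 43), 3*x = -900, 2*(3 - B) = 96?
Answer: -9789693360/3839 - 131405280*I*√22/3839 ≈ -2.5501e+6 - 1.6055e+5*I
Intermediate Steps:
B = -45 (B = 3 - ½*96 = 3 - 48 = -45)
x = -300 (x = (⅓)*(-900) = -300)
g(D) = 2*I*√22 (g(D) = √(-45 - 43) = √(-88) = 2*I*√22)
(g(186) + W(173))*(-17113 + (x + 17799)/(-11328 - 189)) = (2*I*√22 + 149)*(-17113 + (-300 + 17799)/(-11328 - 189)) = (149 + 2*I*√22)*(-17113 + 17499/(-11517)) = (149 + 2*I*√22)*(-17113 + 17499*(-1/11517)) = (149 + 2*I*√22)*(-17113 - 5833/3839) = (149 + 2*I*√22)*(-65702640/3839) = -9789693360/3839 - 131405280*I*√22/3839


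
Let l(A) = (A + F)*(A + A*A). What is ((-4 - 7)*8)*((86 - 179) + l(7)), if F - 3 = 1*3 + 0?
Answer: -55880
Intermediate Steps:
F = 6 (F = 3 + (1*3 + 0) = 3 + (3 + 0) = 3 + 3 = 6)
l(A) = (6 + A)*(A + A²) (l(A) = (A + 6)*(A + A*A) = (6 + A)*(A + A²))
((-4 - 7)*8)*((86 - 179) + l(7)) = ((-4 - 7)*8)*((86 - 179) + 7*(6 + 7² + 7*7)) = (-11*8)*(-93 + 7*(6 + 49 + 49)) = -88*(-93 + 7*104) = -88*(-93 + 728) = -88*635 = -55880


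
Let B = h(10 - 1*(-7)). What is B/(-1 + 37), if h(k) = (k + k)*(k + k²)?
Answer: 289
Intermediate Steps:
h(k) = 2*k*(k + k²) (h(k) = (2*k)*(k + k²) = 2*k*(k + k²))
B = 10404 (B = 2*(10 - 1*(-7))²*(1 + (10 - 1*(-7))) = 2*(10 + 7)²*(1 + (10 + 7)) = 2*17²*(1 + 17) = 2*289*18 = 10404)
B/(-1 + 37) = 10404/(-1 + 37) = 10404/36 = (1/36)*10404 = 289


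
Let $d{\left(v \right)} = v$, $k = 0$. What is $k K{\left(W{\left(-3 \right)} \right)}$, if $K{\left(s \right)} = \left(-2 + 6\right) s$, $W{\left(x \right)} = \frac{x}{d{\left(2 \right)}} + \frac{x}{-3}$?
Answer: $0$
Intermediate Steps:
$W{\left(x \right)} = \frac{x}{6}$ ($W{\left(x \right)} = \frac{x}{2} + \frac{x}{-3} = x \frac{1}{2} + x \left(- \frac{1}{3}\right) = \frac{x}{2} - \frac{x}{3} = \frac{x}{6}$)
$K{\left(s \right)} = 4 s$
$k K{\left(W{\left(-3 \right)} \right)} = 0 \cdot 4 \cdot \frac{1}{6} \left(-3\right) = 0 \cdot 4 \left(- \frac{1}{2}\right) = 0 \left(-2\right) = 0$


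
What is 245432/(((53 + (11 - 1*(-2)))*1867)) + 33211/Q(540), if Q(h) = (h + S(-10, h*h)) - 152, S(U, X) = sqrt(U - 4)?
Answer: 12308895286/140545893 - 33211*I*sqrt(14)/150558 ≈ 87.579 - 0.82536*I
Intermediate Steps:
S(U, X) = sqrt(-4 + U)
Q(h) = -152 + h + I*sqrt(14) (Q(h) = (h + sqrt(-4 - 10)) - 152 = (h + sqrt(-14)) - 152 = (h + I*sqrt(14)) - 152 = -152 + h + I*sqrt(14))
245432/(((53 + (11 - 1*(-2)))*1867)) + 33211/Q(540) = 245432/(((53 + (11 - 1*(-2)))*1867)) + 33211/(-152 + 540 + I*sqrt(14)) = 245432/(((53 + (11 + 2))*1867)) + 33211/(388 + I*sqrt(14)) = 245432/(((53 + 13)*1867)) + 33211/(388 + I*sqrt(14)) = 245432/((66*1867)) + 33211/(388 + I*sqrt(14)) = 245432/123222 + 33211/(388 + I*sqrt(14)) = 245432*(1/123222) + 33211/(388 + I*sqrt(14)) = 11156/5601 + 33211/(388 + I*sqrt(14))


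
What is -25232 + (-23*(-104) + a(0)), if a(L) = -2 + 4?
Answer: -22838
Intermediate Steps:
a(L) = 2
-25232 + (-23*(-104) + a(0)) = -25232 + (-23*(-104) + 2) = -25232 + (2392 + 2) = -25232 + 2394 = -22838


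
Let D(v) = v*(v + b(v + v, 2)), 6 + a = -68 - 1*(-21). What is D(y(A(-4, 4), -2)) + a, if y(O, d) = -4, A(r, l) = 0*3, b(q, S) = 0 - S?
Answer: -29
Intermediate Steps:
b(q, S) = -S
A(r, l) = 0
a = -53 (a = -6 + (-68 - 1*(-21)) = -6 + (-68 + 21) = -6 - 47 = -53)
D(v) = v*(-2 + v) (D(v) = v*(v - 1*2) = v*(v - 2) = v*(-2 + v))
D(y(A(-4, 4), -2)) + a = -4*(-2 - 4) - 53 = -4*(-6) - 53 = 24 - 53 = -29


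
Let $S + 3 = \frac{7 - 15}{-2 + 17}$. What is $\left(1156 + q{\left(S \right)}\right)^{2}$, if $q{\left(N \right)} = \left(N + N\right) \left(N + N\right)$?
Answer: $\frac{73623224896}{50625} \approx 1.4543 \cdot 10^{6}$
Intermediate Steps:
$S = - \frac{53}{15}$ ($S = -3 + \frac{7 - 15}{-2 + 17} = -3 - \frac{8}{15} = - \frac{53}{15} \approx -3.5333$)
$q{\left(N \right)} = 4 N^{2}$ ($q{\left(N \right)} = 2 N 2 N = 4 N^{2}$)
$\left(1156 + q{\left(S \right)}\right)^{2} = \left(1156 + 4 \left(- \frac{53}{15}\right)^{2}\right)^{2} = \left(1156 + 4 \cdot \frac{2809}{225}\right)^{2} = \left(1156 + \frac{11236}{225}\right)^{2} = \left(\frac{271336}{225}\right)^{2} = \frac{73623224896}{50625}$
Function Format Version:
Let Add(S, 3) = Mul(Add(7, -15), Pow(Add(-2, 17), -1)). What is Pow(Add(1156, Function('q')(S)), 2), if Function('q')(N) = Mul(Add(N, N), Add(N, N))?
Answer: Rational(73623224896, 50625) ≈ 1.4543e+6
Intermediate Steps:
S = Rational(-53, 15) (S = Add(-3, Mul(Add(7, -15), Pow(Add(-2, 17), -1))) = Add(-3, Mul(-8, Pow(15, -1))) = Add(-3, Mul(-8, Rational(1, 15))) = Add(-3, Rational(-8, 15)) = Rational(-53, 15) ≈ -3.5333)
Function('q')(N) = Mul(4, Pow(N, 2)) (Function('q')(N) = Mul(Mul(2, N), Mul(2, N)) = Mul(4, Pow(N, 2)))
Pow(Add(1156, Function('q')(S)), 2) = Pow(Add(1156, Mul(4, Pow(Rational(-53, 15), 2))), 2) = Pow(Add(1156, Mul(4, Rational(2809, 225))), 2) = Pow(Add(1156, Rational(11236, 225)), 2) = Pow(Rational(271336, 225), 2) = Rational(73623224896, 50625)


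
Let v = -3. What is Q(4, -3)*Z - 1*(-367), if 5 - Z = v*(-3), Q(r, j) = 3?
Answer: 355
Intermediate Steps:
Z = -4 (Z = 5 - (-3)*(-3) = 5 - 1*9 = 5 - 9 = -4)
Q(4, -3)*Z - 1*(-367) = 3*(-4) - 1*(-367) = -12 + 367 = 355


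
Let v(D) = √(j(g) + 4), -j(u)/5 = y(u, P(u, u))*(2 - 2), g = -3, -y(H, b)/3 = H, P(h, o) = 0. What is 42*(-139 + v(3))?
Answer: -5754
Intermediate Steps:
y(H, b) = -3*H
j(u) = 0 (j(u) = -5*(-3*u)*(2 - 2) = -5*(-3*u)*0 = -5*0 = 0)
v(D) = 2 (v(D) = √(0 + 4) = √4 = 2)
42*(-139 + v(3)) = 42*(-139 + 2) = 42*(-137) = -5754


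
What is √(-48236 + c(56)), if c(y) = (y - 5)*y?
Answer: 2*I*√11345 ≈ 213.03*I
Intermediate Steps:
c(y) = y*(-5 + y) (c(y) = (-5 + y)*y = y*(-5 + y))
√(-48236 + c(56)) = √(-48236 + 56*(-5 + 56)) = √(-48236 + 56*51) = √(-48236 + 2856) = √(-45380) = 2*I*√11345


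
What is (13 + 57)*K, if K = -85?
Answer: -5950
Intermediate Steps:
(13 + 57)*K = (13 + 57)*(-85) = 70*(-85) = -5950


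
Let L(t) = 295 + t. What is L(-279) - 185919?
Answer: -185903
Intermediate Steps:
L(-279) - 185919 = (295 - 279) - 185919 = 16 - 185919 = -185903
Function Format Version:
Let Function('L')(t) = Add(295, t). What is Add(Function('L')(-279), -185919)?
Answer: -185903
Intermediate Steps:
Add(Function('L')(-279), -185919) = Add(Add(295, -279), -185919) = Add(16, -185919) = -185903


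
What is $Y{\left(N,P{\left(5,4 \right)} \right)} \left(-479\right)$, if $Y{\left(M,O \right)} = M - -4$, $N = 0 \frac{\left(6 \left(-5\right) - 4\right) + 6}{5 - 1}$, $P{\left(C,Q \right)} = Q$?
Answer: $-1916$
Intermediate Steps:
$N = 0$ ($N = 0 \frac{\left(-30 - 4\right) + 6}{4} = 0 \left(-34 + 6\right) \frac{1}{4} = 0 \left(\left(-28\right) \frac{1}{4}\right) = 0 \left(-7\right) = 0$)
$Y{\left(M,O \right)} = 4 + M$ ($Y{\left(M,O \right)} = M + 4 = 4 + M$)
$Y{\left(N,P{\left(5,4 \right)} \right)} \left(-479\right) = \left(4 + 0\right) \left(-479\right) = 4 \left(-479\right) = -1916$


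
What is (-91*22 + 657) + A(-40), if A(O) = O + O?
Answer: -1425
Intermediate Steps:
A(O) = 2*O
(-91*22 + 657) + A(-40) = (-91*22 + 657) + 2*(-40) = (-2002 + 657) - 80 = -1345 - 80 = -1425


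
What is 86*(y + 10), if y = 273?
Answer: 24338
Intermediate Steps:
86*(y + 10) = 86*(273 + 10) = 86*283 = 24338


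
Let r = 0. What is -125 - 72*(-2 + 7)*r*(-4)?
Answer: -125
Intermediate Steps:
-125 - 72*(-2 + 7)*r*(-4) = -125 - 72*(-2 + 7)*0*(-4) = -125 - 360*0 = -125 - 72*0 = -125 + 0 = -125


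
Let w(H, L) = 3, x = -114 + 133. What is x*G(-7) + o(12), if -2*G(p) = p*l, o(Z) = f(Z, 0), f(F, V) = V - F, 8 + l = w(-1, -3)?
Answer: -689/2 ≈ -344.50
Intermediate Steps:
x = 19
l = -5 (l = -8 + 3 = -5)
o(Z) = -Z (o(Z) = 0 - Z = -Z)
G(p) = 5*p/2 (G(p) = -p*(-5)/2 = -(-5)*p/2 = 5*p/2)
x*G(-7) + o(12) = 19*((5/2)*(-7)) - 1*12 = 19*(-35/2) - 12 = -665/2 - 12 = -689/2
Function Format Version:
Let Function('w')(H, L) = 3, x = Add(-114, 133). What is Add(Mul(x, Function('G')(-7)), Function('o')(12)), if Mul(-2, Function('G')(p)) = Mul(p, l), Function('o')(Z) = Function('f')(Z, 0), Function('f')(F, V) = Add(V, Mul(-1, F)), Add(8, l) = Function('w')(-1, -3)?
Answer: Rational(-689, 2) ≈ -344.50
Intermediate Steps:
x = 19
l = -5 (l = Add(-8, 3) = -5)
Function('o')(Z) = Mul(-1, Z) (Function('o')(Z) = Add(0, Mul(-1, Z)) = Mul(-1, Z))
Function('G')(p) = Mul(Rational(5, 2), p) (Function('G')(p) = Mul(Rational(-1, 2), Mul(p, -5)) = Mul(Rational(-1, 2), Mul(-5, p)) = Mul(Rational(5, 2), p))
Add(Mul(x, Function('G')(-7)), Function('o')(12)) = Add(Mul(19, Mul(Rational(5, 2), -7)), Mul(-1, 12)) = Add(Mul(19, Rational(-35, 2)), -12) = Add(Rational(-665, 2), -12) = Rational(-689, 2)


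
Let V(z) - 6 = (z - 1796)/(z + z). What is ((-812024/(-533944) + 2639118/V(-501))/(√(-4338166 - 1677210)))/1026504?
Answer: -176495781367775*I*√375961/856087027402048559712 ≈ -0.00012641*I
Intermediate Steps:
V(z) = 6 + (-1796 + z)/(2*z) (V(z) = 6 + (z - 1796)/(z + z) = 6 + (-1796 + z)/((2*z)) = 6 + (-1796 + z)*(1/(2*z)) = 6 + (-1796 + z)/(2*z))
((-812024/(-533944) + 2639118/V(-501))/(√(-4338166 - 1677210)))/1026504 = ((-812024/(-533944) + 2639118/(13/2 - 898/(-501)))/(√(-4338166 - 1677210)))/1026504 = ((-812024*(-1/533944) + 2639118/(13/2 - 898*(-1/501)))/(√(-6015376)))*(1/1026504) = ((101503/66743 + 2639118/(13/2 + 898/501))/((4*I*√375961)))*(1/1026504) = ((101503/66743 + 2639118/(8309/1002))*(-I*√375961/1503844))*(1/1026504) = ((101503/66743 + 2639118*(1002/8309))*(-I*√375961/1503844))*(1/1026504) = ((101503/66743 + 2644396236/8309)*(-I*√375961/1503844))*(1/1026504) = (176495781367775*(-I*√375961/1503844)/554567587)*(1/1026504) = -176495781367775*I*√375961/833983138304428*(1/1026504) = -176495781367775*I*√375961/856087027402048559712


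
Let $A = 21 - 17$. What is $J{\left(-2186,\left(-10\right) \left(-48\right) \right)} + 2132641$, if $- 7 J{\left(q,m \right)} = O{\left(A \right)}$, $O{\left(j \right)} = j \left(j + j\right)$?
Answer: $\frac{14928455}{7} \approx 2.1326 \cdot 10^{6}$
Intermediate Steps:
$A = 4$ ($A = 21 - 17 = 4$)
$O{\left(j \right)} = 2 j^{2}$ ($O{\left(j \right)} = j 2 j = 2 j^{2}$)
$J{\left(q,m \right)} = - \frac{32}{7}$ ($J{\left(q,m \right)} = - \frac{2 \cdot 4^{2}}{7} = - \frac{2 \cdot 16}{7} = \left(- \frac{1}{7}\right) 32 = - \frac{32}{7}$)
$J{\left(-2186,\left(-10\right) \left(-48\right) \right)} + 2132641 = - \frac{32}{7} + 2132641 = \frac{14928455}{7}$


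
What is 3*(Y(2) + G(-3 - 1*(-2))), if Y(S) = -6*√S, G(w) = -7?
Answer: -21 - 18*√2 ≈ -46.456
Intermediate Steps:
3*(Y(2) + G(-3 - 1*(-2))) = 3*(-6*√2 - 7) = 3*(-7 - 6*√2) = -21 - 18*√2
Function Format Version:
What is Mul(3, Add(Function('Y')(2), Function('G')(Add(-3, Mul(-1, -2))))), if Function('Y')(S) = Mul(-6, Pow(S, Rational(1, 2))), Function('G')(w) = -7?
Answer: Add(-21, Mul(-18, Pow(2, Rational(1, 2)))) ≈ -46.456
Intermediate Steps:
Mul(3, Add(Function('Y')(2), Function('G')(Add(-3, Mul(-1, -2))))) = Mul(3, Add(Mul(-6, Pow(2, Rational(1, 2))), -7)) = Mul(3, Add(-7, Mul(-6, Pow(2, Rational(1, 2))))) = Add(-21, Mul(-18, Pow(2, Rational(1, 2))))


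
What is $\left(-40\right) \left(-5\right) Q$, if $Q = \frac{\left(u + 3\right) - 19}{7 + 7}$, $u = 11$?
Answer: $- \frac{500}{7} \approx -71.429$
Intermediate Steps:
$Q = - \frac{5}{14}$ ($Q = \frac{\left(11 + 3\right) - 19}{7 + 7} = \frac{14 - 19}{14} = \left(-5\right) \frac{1}{14} = - \frac{5}{14} \approx -0.35714$)
$\left(-40\right) \left(-5\right) Q = \left(-40\right) \left(-5\right) \left(- \frac{5}{14}\right) = 200 \left(- \frac{5}{14}\right) = - \frac{500}{7}$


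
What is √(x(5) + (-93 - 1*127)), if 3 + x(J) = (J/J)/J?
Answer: I*√5570/5 ≈ 14.926*I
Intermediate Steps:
x(J) = -3 + 1/J (x(J) = -3 + (J/J)/J = -3 + 1/J)
√(x(5) + (-93 - 1*127)) = √((-3 + 1/5) + (-93 - 1*127)) = √((-3 + ⅕) + (-93 - 127)) = √(-14/5 - 220) = √(-1114/5) = I*√5570/5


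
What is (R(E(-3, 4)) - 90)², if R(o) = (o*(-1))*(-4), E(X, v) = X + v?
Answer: 7396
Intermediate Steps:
R(o) = 4*o (R(o) = -o*(-4) = 4*o)
(R(E(-3, 4)) - 90)² = (4*(-3 + 4) - 90)² = (4*1 - 90)² = (4 - 90)² = (-86)² = 7396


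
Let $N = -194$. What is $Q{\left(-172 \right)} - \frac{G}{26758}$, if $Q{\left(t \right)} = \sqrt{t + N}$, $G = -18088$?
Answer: $\frac{532}{787} + i \sqrt{366} \approx 0.67598 + 19.131 i$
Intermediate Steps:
$Q{\left(t \right)} = \sqrt{-194 + t}$ ($Q{\left(t \right)} = \sqrt{t - 194} = \sqrt{-194 + t}$)
$Q{\left(-172 \right)} - \frac{G}{26758} = \sqrt{-194 - 172} - - \frac{18088}{26758} = \sqrt{-366} - \left(-18088\right) \frac{1}{26758} = i \sqrt{366} - - \frac{532}{787} = i \sqrt{366} + \frac{532}{787} = \frac{532}{787} + i \sqrt{366}$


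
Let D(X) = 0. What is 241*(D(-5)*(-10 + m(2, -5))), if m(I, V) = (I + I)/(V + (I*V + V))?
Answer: 0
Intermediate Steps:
m(I, V) = 2*I/(2*V + I*V) (m(I, V) = (2*I)/(V + (V + I*V)) = (2*I)/(2*V + I*V) = 2*I/(2*V + I*V))
241*(D(-5)*(-10 + m(2, -5))) = 241*(0*(-10 + 2*2/(-5*(2 + 2)))) = 241*(0*(-10 + 2*2*(-1/5)/4)) = 241*(0*(-10 + 2*2*(-1/5)*(1/4))) = 241*(0*(-10 - 1/5)) = 241*(0*(-51/5)) = 241*0 = 0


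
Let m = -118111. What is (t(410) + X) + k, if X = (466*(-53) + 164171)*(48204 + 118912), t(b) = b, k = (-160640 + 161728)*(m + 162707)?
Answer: 23356690726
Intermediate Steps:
k = 48520448 (k = (-160640 + 161728)*(-118111 + 162707) = 1088*44596 = 48520448)
X = 23308169868 (X = (-24698 + 164171)*167116 = 139473*167116 = 23308169868)
(t(410) + X) + k = (410 + 23308169868) + 48520448 = 23308170278 + 48520448 = 23356690726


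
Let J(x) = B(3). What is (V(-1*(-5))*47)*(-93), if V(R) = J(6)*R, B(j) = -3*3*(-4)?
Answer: -786780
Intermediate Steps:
B(j) = 36 (B(j) = -9*(-4) = 36)
J(x) = 36
V(R) = 36*R
(V(-1*(-5))*47)*(-93) = ((36*(-1*(-5)))*47)*(-93) = ((36*5)*47)*(-93) = (180*47)*(-93) = 8460*(-93) = -786780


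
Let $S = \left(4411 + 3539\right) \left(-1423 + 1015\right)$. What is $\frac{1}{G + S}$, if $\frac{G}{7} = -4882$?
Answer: $- \frac{1}{3277774} \approx -3.0508 \cdot 10^{-7}$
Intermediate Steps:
$G = -34174$ ($G = 7 \left(-4882\right) = -34174$)
$S = -3243600$ ($S = 7950 \left(-408\right) = -3243600$)
$\frac{1}{G + S} = \frac{1}{-34174 - 3243600} = \frac{1}{-3277774} = - \frac{1}{3277774}$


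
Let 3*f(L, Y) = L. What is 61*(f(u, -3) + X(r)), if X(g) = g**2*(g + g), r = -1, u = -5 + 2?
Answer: -183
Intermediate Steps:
u = -3
f(L, Y) = L/3
X(g) = 2*g**3 (X(g) = g**2*(2*g) = 2*g**3)
61*(f(u, -3) + X(r)) = 61*((1/3)*(-3) + 2*(-1)**3) = 61*(-1 + 2*(-1)) = 61*(-1 - 2) = 61*(-3) = -183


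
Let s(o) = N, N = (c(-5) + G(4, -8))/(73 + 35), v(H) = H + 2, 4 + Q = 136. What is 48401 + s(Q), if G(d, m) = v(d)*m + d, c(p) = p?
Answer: 5227259/108 ≈ 48401.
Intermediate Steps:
Q = 132 (Q = -4 + 136 = 132)
v(H) = 2 + H
G(d, m) = d + m*(2 + d) (G(d, m) = (2 + d)*m + d = m*(2 + d) + d = d + m*(2 + d))
N = -49/108 (N = (-5 + (4 - 8*(2 + 4)))/(73 + 35) = (-5 + (4 - 8*6))/108 = (-5 + (4 - 48))*(1/108) = (-5 - 44)*(1/108) = -49*1/108 = -49/108 ≈ -0.45370)
s(o) = -49/108
48401 + s(Q) = 48401 - 49/108 = 5227259/108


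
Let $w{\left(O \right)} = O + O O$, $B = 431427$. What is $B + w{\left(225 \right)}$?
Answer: $482277$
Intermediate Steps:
$w{\left(O \right)} = O + O^{2}$
$B + w{\left(225 \right)} = 431427 + 225 \left(1 + 225\right) = 431427 + 225 \cdot 226 = 431427 + 50850 = 482277$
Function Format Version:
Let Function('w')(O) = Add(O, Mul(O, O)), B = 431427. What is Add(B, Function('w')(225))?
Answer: 482277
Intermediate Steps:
Function('w')(O) = Add(O, Pow(O, 2))
Add(B, Function('w')(225)) = Add(431427, Mul(225, Add(1, 225))) = Add(431427, Mul(225, 226)) = Add(431427, 50850) = 482277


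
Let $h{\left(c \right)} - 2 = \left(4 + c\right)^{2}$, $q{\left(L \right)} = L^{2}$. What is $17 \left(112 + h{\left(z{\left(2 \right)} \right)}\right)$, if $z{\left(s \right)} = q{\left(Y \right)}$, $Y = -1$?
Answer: $2363$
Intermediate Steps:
$z{\left(s \right)} = 1$ ($z{\left(s \right)} = \left(-1\right)^{2} = 1$)
$h{\left(c \right)} = 2 + \left(4 + c\right)^{2}$
$17 \left(112 + h{\left(z{\left(2 \right)} \right)}\right) = 17 \left(112 + \left(2 + \left(4 + 1\right)^{2}\right)\right) = 17 \left(112 + \left(2 + 5^{2}\right)\right) = 17 \left(112 + \left(2 + 25\right)\right) = 17 \left(112 + 27\right) = 17 \cdot 139 = 2363$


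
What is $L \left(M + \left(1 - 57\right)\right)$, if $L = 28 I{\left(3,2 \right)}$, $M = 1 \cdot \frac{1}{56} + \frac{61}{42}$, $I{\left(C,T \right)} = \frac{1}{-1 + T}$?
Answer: $- \frac{9161}{6} \approx -1526.8$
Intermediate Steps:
$M = \frac{247}{168}$ ($M = 1 \cdot \frac{1}{56} + 61 \cdot \frac{1}{42} = \frac{1}{56} + \frac{61}{42} = \frac{247}{168} \approx 1.4702$)
$L = 28$ ($L = \frac{28}{-1 + 2} = \frac{28}{1} = 28 \cdot 1 = 28$)
$L \left(M + \left(1 - 57\right)\right) = 28 \left(\frac{247}{168} + \left(1 - 57\right)\right) = 28 \left(\frac{247}{168} - 56\right) = 28 \left(- \frac{9161}{168}\right) = - \frac{9161}{6}$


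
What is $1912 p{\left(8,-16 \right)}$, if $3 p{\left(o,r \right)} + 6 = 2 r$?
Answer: $- \frac{72656}{3} \approx -24219.0$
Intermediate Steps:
$p{\left(o,r \right)} = -2 + \frac{2 r}{3}$
$1912 p{\left(8,-16 \right)} = 1912 \left(-2 + \frac{2}{3} \left(-16\right)\right) = 1912 \left(-2 - \frac{32}{3}\right) = 1912 \left(- \frac{38}{3}\right) = - \frac{72656}{3}$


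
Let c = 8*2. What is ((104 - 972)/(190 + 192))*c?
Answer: -6944/191 ≈ -36.356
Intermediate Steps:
c = 16
((104 - 972)/(190 + 192))*c = ((104 - 972)/(190 + 192))*16 = -868/382*16 = -868*1/382*16 = -434/191*16 = -6944/191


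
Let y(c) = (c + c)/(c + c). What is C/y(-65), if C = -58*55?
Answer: -3190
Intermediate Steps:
y(c) = 1 (y(c) = (2*c)/((2*c)) = (2*c)*(1/(2*c)) = 1)
C = -3190
C/y(-65) = -3190/1 = -3190*1 = -3190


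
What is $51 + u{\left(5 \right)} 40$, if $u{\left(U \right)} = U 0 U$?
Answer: $51$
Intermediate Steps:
$u{\left(U \right)} = 0$ ($u{\left(U \right)} = U 0 = 0$)
$51 + u{\left(5 \right)} 40 = 51 + 0 \cdot 40 = 51 + 0 = 51$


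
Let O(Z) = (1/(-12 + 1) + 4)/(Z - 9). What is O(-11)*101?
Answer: -4343/220 ≈ -19.741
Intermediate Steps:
O(Z) = 43/(11*(-9 + Z)) (O(Z) = (1/(-11) + 4)/(-9 + Z) = (-1/11 + 4)/(-9 + Z) = 43/(11*(-9 + Z)))
O(-11)*101 = (43/(11*(-9 - 11)))*101 = ((43/11)/(-20))*101 = ((43/11)*(-1/20))*101 = -43/220*101 = -4343/220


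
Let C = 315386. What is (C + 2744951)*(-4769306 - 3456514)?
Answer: -25173781301340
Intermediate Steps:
(C + 2744951)*(-4769306 - 3456514) = (315386 + 2744951)*(-4769306 - 3456514) = 3060337*(-8225820) = -25173781301340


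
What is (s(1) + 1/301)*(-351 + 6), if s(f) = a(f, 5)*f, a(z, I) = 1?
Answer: -104190/301 ≈ -346.15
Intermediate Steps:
s(f) = f (s(f) = 1*f = f)
(s(1) + 1/301)*(-351 + 6) = (1 + 1/301)*(-351 + 6) = (1 + 1/301)*(-345) = (302/301)*(-345) = -104190/301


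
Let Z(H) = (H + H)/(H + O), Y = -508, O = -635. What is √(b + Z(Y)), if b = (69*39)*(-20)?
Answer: 2*I*√121093/3 ≈ 231.99*I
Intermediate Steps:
Z(H) = 2*H/(-635 + H) (Z(H) = (H + H)/(H - 635) = (2*H)/(-635 + H) = 2*H/(-635 + H))
b = -53820 (b = 2691*(-20) = -53820)
√(b + Z(Y)) = √(-53820 + 2*(-508)/(-635 - 508)) = √(-53820 + 2*(-508)/(-1143)) = √(-53820 + 2*(-508)*(-1/1143)) = √(-53820 + 8/9) = √(-484372/9) = 2*I*√121093/3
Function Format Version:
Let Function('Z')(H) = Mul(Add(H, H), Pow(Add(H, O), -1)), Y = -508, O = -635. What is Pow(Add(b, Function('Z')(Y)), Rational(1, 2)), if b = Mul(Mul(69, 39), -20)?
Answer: Mul(Rational(2, 3), I, Pow(121093, Rational(1, 2))) ≈ Mul(231.99, I)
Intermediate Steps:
Function('Z')(H) = Mul(2, H, Pow(Add(-635, H), -1)) (Function('Z')(H) = Mul(Add(H, H), Pow(Add(H, -635), -1)) = Mul(Mul(2, H), Pow(Add(-635, H), -1)) = Mul(2, H, Pow(Add(-635, H), -1)))
b = -53820 (b = Mul(2691, -20) = -53820)
Pow(Add(b, Function('Z')(Y)), Rational(1, 2)) = Pow(Add(-53820, Mul(2, -508, Pow(Add(-635, -508), -1))), Rational(1, 2)) = Pow(Add(-53820, Mul(2, -508, Pow(-1143, -1))), Rational(1, 2)) = Pow(Add(-53820, Mul(2, -508, Rational(-1, 1143))), Rational(1, 2)) = Pow(Add(-53820, Rational(8, 9)), Rational(1, 2)) = Pow(Rational(-484372, 9), Rational(1, 2)) = Mul(Rational(2, 3), I, Pow(121093, Rational(1, 2)))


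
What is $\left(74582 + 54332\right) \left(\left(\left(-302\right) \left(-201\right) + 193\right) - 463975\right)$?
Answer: $-51962655120$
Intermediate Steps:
$\left(74582 + 54332\right) \left(\left(\left(-302\right) \left(-201\right) + 193\right) - 463975\right) = 128914 \left(\left(60702 + 193\right) - 463975\right) = 128914 \left(60895 - 463975\right) = 128914 \left(-403080\right) = -51962655120$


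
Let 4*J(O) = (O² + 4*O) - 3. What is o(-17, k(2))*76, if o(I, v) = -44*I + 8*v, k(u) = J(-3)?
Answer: 55936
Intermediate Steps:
J(O) = -¾ + O + O²/4 (J(O) = ((O² + 4*O) - 3)/4 = (-3 + O² + 4*O)/4 = -¾ + O + O²/4)
k(u) = -3/2 (k(u) = -¾ - 3 + (¼)*(-3)² = -¾ - 3 + (¼)*9 = -¾ - 3 + 9/4 = -3/2)
o(-17, k(2))*76 = (-44*(-17) + 8*(-3/2))*76 = (748 - 12)*76 = 736*76 = 55936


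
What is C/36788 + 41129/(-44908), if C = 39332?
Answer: 63316951/413018876 ≈ 0.15330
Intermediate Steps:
C/36788 + 41129/(-44908) = 39332/36788 + 41129/(-44908) = 39332*(1/36788) + 41129*(-1/44908) = 9833/9197 - 41129/44908 = 63316951/413018876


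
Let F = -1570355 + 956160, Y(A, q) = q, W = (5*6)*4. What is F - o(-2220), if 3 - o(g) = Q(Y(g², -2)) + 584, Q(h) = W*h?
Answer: -613854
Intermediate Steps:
W = 120 (W = 30*4 = 120)
F = -614195
Q(h) = 120*h
o(g) = -341 (o(g) = 3 - (120*(-2) + 584) = 3 - (-240 + 584) = 3 - 1*344 = 3 - 344 = -341)
F - o(-2220) = -614195 - 1*(-341) = -614195 + 341 = -613854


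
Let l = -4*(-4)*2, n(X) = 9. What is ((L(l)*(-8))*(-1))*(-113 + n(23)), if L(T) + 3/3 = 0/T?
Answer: 832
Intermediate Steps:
l = 32 (l = 16*2 = 32)
L(T) = -1 (L(T) = -1 + 0/T = -1 + 0 = -1)
((L(l)*(-8))*(-1))*(-113 + n(23)) = (-1*(-8)*(-1))*(-113 + 9) = (8*(-1))*(-104) = -8*(-104) = 832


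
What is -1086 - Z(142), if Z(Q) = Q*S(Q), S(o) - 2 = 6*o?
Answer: -122354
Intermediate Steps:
S(o) = 2 + 6*o
Z(Q) = Q*(2 + 6*Q)
-1086 - Z(142) = -1086 - 2*142*(1 + 3*142) = -1086 - 2*142*(1 + 426) = -1086 - 2*142*427 = -1086 - 1*121268 = -1086 - 121268 = -122354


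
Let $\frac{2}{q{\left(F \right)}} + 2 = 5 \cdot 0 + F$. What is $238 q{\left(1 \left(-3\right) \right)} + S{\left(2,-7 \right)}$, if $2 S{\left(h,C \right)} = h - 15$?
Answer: $- \frac{1017}{10} \approx -101.7$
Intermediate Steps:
$S{\left(h,C \right)} = - \frac{15}{2} + \frac{h}{2}$ ($S{\left(h,C \right)} = \frac{h - 15}{2} = \frac{-15 + h}{2} = - \frac{15}{2} + \frac{h}{2}$)
$q{\left(F \right)} = \frac{2}{-2 + F}$ ($q{\left(F \right)} = \frac{2}{-2 + \left(5 \cdot 0 + F\right)} = \frac{2}{-2 + \left(0 + F\right)} = \frac{2}{-2 + F}$)
$238 q{\left(1 \left(-3\right) \right)} + S{\left(2,-7 \right)} = 238 \frac{2}{-2 + 1 \left(-3\right)} + \left(- \frac{15}{2} + \frac{1}{2} \cdot 2\right) = 238 \frac{2}{-2 - 3} + \left(- \frac{15}{2} + 1\right) = 238 \frac{2}{-5} - \frac{13}{2} = 238 \cdot 2 \left(- \frac{1}{5}\right) - \frac{13}{2} = 238 \left(- \frac{2}{5}\right) - \frac{13}{2} = - \frac{476}{5} - \frac{13}{2} = - \frac{1017}{10}$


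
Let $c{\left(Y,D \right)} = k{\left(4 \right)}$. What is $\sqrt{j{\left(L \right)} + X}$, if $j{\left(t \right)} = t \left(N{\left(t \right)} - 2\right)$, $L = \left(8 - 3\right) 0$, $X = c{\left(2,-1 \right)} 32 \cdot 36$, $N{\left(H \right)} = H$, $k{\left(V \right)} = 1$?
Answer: $24 \sqrt{2} \approx 33.941$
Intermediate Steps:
$c{\left(Y,D \right)} = 1$
$X = 1152$ ($X = 1 \cdot 32 \cdot 36 = 32 \cdot 36 = 1152$)
$L = 0$ ($L = 5 \cdot 0 = 0$)
$j{\left(t \right)} = t \left(-2 + t\right)$ ($j{\left(t \right)} = t \left(t - 2\right) = t \left(-2 + t\right)$)
$\sqrt{j{\left(L \right)} + X} = \sqrt{0 \left(-2 + 0\right) + 1152} = \sqrt{0 \left(-2\right) + 1152} = \sqrt{0 + 1152} = \sqrt{1152} = 24 \sqrt{2}$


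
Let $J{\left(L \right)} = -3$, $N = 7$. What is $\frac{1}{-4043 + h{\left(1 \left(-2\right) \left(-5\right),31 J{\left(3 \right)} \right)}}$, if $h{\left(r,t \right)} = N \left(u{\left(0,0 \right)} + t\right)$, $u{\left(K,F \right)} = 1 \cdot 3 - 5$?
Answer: $- \frac{1}{4708} \approx -0.0002124$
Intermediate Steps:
$u{\left(K,F \right)} = -2$ ($u{\left(K,F \right)} = 3 - 5 = -2$)
$h{\left(r,t \right)} = -14 + 7 t$ ($h{\left(r,t \right)} = 7 \left(-2 + t\right) = -14 + 7 t$)
$\frac{1}{-4043 + h{\left(1 \left(-2\right) \left(-5\right),31 J{\left(3 \right)} \right)}} = \frac{1}{-4043 + \left(-14 + 7 \cdot 31 \left(-3\right)\right)} = \frac{1}{-4043 + \left(-14 + 7 \left(-93\right)\right)} = \frac{1}{-4043 - 665} = \frac{1}{-4708} = - \frac{1}{4708}$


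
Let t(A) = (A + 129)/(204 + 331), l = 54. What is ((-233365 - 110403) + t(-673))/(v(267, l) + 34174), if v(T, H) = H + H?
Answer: -91958212/9170435 ≈ -10.028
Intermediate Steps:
v(T, H) = 2*H
t(A) = 129/535 + A/535 (t(A) = (129 + A)/535 = (129 + A)*(1/535) = 129/535 + A/535)
((-233365 - 110403) + t(-673))/(v(267, l) + 34174) = ((-233365 - 110403) + (129/535 + (1/535)*(-673)))/(2*54 + 34174) = (-343768 + (129/535 - 673/535))/(108 + 34174) = (-343768 - 544/535)/34282 = -183916424/535*1/34282 = -91958212/9170435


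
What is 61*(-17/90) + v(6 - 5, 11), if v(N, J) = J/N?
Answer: -47/90 ≈ -0.52222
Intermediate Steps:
61*(-17/90) + v(6 - 5, 11) = 61*(-17/90) + 11/(6 - 5) = 61*(-17/90) + 11/1 = 61*(-1*17/90) + 11*1 = 61*(-17/90) + 11 = -1037/90 + 11 = -47/90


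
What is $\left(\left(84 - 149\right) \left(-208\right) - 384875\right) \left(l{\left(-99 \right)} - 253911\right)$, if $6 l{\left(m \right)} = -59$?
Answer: $\frac{188589542125}{2} \approx 9.4295 \cdot 10^{10}$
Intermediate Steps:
$l{\left(m \right)} = - \frac{59}{6}$ ($l{\left(m \right)} = \frac{1}{6} \left(-59\right) = - \frac{59}{6}$)
$\left(\left(84 - 149\right) \left(-208\right) - 384875\right) \left(l{\left(-99 \right)} - 253911\right) = \left(\left(84 - 149\right) \left(-208\right) - 384875\right) \left(- \frac{59}{6} - 253911\right) = \left(\left(-65\right) \left(-208\right) - 384875\right) \left(- \frac{1523525}{6}\right) = \left(13520 - 384875\right) \left(- \frac{1523525}{6}\right) = \left(-371355\right) \left(- \frac{1523525}{6}\right) = \frac{188589542125}{2}$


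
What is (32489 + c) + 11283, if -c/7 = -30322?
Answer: 256026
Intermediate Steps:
c = 212254 (c = -7*(-30322) = 212254)
(32489 + c) + 11283 = (32489 + 212254) + 11283 = 244743 + 11283 = 256026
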